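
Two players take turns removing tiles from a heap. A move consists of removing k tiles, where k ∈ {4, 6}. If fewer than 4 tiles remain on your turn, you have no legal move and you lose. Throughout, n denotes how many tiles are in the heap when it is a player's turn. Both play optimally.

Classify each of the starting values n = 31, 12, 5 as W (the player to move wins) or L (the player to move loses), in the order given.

Build the W/L table. Terminal = L. A non-terminal position is W if it has a move to some L; otherwise it is L.
n=0: no move → L
n=1: no move → L
n=2: no move → L
n=3: no move → L
n=4: can move to 0, which is L ⇒ W
n=5: can move to 1, which is L ⇒ W
n=6: can move to 2, which is L ⇒ W
n=7: can move to 3, which is L ⇒ W
n=8: can move to 2, which is L ⇒ W
n=9: can move to 3, which is L ⇒ W
n=10: moves to 6(W), 4(W); every one is W ⇒ L
n=11: moves to 7(W), 5(W); every one is W ⇒ L
n=12: moves to 8(W), 6(W); every one is W ⇒ L
n=13: moves to 9(W), 7(W); every one is W ⇒ L
n=14: can move to 10, which is L ⇒ W
n=15: can move to 11, which is L ⇒ W
n=16: can move to 12, which is L ⇒ W
n=17: can move to 13, which is L ⇒ W
n=18: can move to 12, which is L ⇒ W
n=19: can move to 13, which is L ⇒ W
n=20: moves to 16(W), 14(W); every one is W ⇒ L
n=21: moves to 17(W), 15(W); every one is W ⇒ L
n=22: moves to 18(W), 16(W); every one is W ⇒ L
n=23: moves to 19(W), 17(W); every one is W ⇒ L
n=24: can move to 20, which is L ⇒ W
n=25: can move to 21, which is L ⇒ W
n=26: can move to 22, which is L ⇒ W
n=27: can move to 23, which is L ⇒ W
n=28: can move to 22, which is L ⇒ W
n=29: can move to 23, which is L ⇒ W
n=30: moves to 26(W), 24(W); every one is W ⇒ L
n=31: moves to 27(W), 25(W); every one is W ⇒ L

31: L, 12: L, 5: W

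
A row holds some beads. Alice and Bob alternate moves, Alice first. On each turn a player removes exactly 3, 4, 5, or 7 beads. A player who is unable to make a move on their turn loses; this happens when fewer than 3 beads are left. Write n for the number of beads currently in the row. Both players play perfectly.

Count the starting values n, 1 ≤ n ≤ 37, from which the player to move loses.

Build the W/L table. Terminal = L. A non-terminal position is W if it has a move to some L; otherwise it is L.
n=0: no move → L
n=1: no move → L
n=2: no move → L
n=3: can move to 0, which is L ⇒ W
n=4: can move to 1, which is L ⇒ W
n=5: can move to 2, which is L ⇒ W
n=6: can move to 2, which is L ⇒ W
n=7: can move to 2, which is L ⇒ W
n=8: can move to 1, which is L ⇒ W
n=9: can move to 2, which is L ⇒ W
n=10: moves to 7(W), 6(W), 5(W), 3(W); every one is W ⇒ L
n=11: moves to 8(W), 7(W), 6(W), 4(W); every one is W ⇒ L
n=12: moves to 9(W), 8(W), 7(W), 5(W); every one is W ⇒ L
n=13: can move to 10, which is L ⇒ W
n=14: can move to 11, which is L ⇒ W
n=15: can move to 12, which is L ⇒ W
n=16: can move to 12, which is L ⇒ W
n=17: can move to 12, which is L ⇒ W
n=18: can move to 11, which is L ⇒ W
n=19: can move to 12, which is L ⇒ W
n=20: moves to 17(W), 16(W), 15(W), 13(W); every one is W ⇒ L
n=21: moves to 18(W), 17(W), 16(W), 14(W); every one is W ⇒ L
n=22: moves to 19(W), 18(W), 17(W), 15(W); every one is W ⇒ L
n=23: can move to 20, which is L ⇒ W
n=24: can move to 21, which is L ⇒ W
n=25: can move to 22, which is L ⇒ W
n=26: can move to 22, which is L ⇒ W
n=27: can move to 22, which is L ⇒ W
n=28: can move to 21, which is L ⇒ W
n=29: can move to 22, which is L ⇒ W
n=30: moves to 27(W), 26(W), 25(W), 23(W); every one is W ⇒ L
n=31: moves to 28(W), 27(W), 26(W), 24(W); every one is W ⇒ L
n=32: moves to 29(W), 28(W), 27(W), 25(W); every one is W ⇒ L
n=33: can move to 30, which is L ⇒ W
n=34: can move to 31, which is L ⇒ W
n=35: can move to 32, which is L ⇒ W
n=36: can move to 32, which is L ⇒ W
n=37: can move to 32, which is L ⇒ W
L entries with 1 ≤ n ≤ 37 (n=0 is outside the asked range and is not counted): n = 1, 2, 10, 11, 12, 20, 21, 22, 30, 31, 32; that makes 11.

11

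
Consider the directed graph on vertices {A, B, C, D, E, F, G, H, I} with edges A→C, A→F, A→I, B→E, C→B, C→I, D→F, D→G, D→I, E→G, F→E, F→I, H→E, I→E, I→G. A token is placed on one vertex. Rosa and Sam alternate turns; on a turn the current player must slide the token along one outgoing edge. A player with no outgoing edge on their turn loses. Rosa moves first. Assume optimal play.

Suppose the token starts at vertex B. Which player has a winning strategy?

Compute win/loss labels from the base case upward. A position with no move is L. Any other position is W if it can reach an L in one move, else L.
Every edge goes from a vertex to one that appears earlier in the order G, E, I, F, H, B, C, A, D, so processing vertices in that order labels each vertex after all of its successors.
G: no outgoing edge → L
E: W (go to G, an L position)
I: W (go to G, an L position)
F: L (options I(W), E(W) are all W)
H: L (sole option E(W) is W)
B: L (sole option E(W) is W)
C: W (go to B, an L position)
A: W (go to F, an L position)
D: W (go to F, an L position)
Every move from B reaches a W position, so the mover loses.

Sam wins.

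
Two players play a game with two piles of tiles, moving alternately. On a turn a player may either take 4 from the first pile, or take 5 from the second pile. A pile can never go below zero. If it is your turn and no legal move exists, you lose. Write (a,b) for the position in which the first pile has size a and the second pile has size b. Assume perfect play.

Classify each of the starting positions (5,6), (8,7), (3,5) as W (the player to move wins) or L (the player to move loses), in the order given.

(5,6): L, (8,7): W, (3,5): W

Work bottom-up. With no move the player to move loses. Otherwise the position is W if at least one move leads to an L position for the opponent, and L if every move leads to a W.
No move ever increases a pile, so every position that can arise here has a ≤ 8 and b ≤ 7; it is enough to label the cells with 0 ≤ a ≤ 8 and 0 ≤ b ≤ 7.
Every move lowers a or b (never raises either), so fill the grid row by row in increasing a, and left to right within a row: each cell's successors are then already labelled.
      b=0  b=1  b=2  b=3  b=4  b=5  b=6  b=7
a=0:    L    L    L    L    L    W    W    W
a=1:    L    L    L    L    L    W    W    W
a=2:    L    L    L    L    L    W    W    W
a=3:    L    L    L    L    L    W    W    W
a=4:    W    W    W    W    W    L    L    L
a=5:    W    W    W    W    W    L    L    L
a=6:    W    W    W    W    W    L    L    L
a=7:    W    W    W    W    W    L    L    L
a=8:    L    L    L    L    L    W    W    W
Cells with no legal move (terminal, hence L): (0,0), (0,1), (0,2), (0,3), (0,4), (1,0), (1,1), (1,2), (1,3), (1,4), (2,0), (2,1), (2,2), (2,3), (2,4), (3,0), (3,1), (3,2), (3,3), (3,4).
The remaining L cells, each justified by listing all of its moves:
(4,5): only reaches (0,5)(W), (4,0)(W), all W → L
(4,6): only reaches (0,6)(W), (4,1)(W), all W → L
(4,7): only reaches (0,7)(W), (4,2)(W), all W → L
(5,5): only reaches (1,5)(W), (5,0)(W), all W → L
(5,6): only reaches (1,6)(W), (5,1)(W), all W → L
(5,7): only reaches (1,7)(W), (5,2)(W), all W → L
(6,5): only reaches (2,5)(W), (6,0)(W), all W → L
(6,6): only reaches (2,6)(W), (6,1)(W), all W → L
(6,7): only reaches (2,7)(W), (6,2)(W), all W → L
(7,5): only reaches (3,5)(W), (7,0)(W), all W → L
(7,6): only reaches (3,6)(W), (7,1)(W), all W → L
(7,7): only reaches (3,7)(W), (7,2)(W), all W → L
(8,0): only reaches (4,0)(W), which is W → L
(8,1): only reaches (4,1)(W), which is W → L
(8,2): only reaches (4,2)(W), which is W → L
(8,3): only reaches (4,3)(W), which is W → L
(8,4): only reaches (4,4)(W), which is W → L
Every other cell has at least one move into one of the L cells above, so it is W.
(5,6): one of the L cells justified above, so L
(8,7): the move to (4,7) reaches an L cell, so W
(3,5): the move to (3,0) reaches an L cell, so W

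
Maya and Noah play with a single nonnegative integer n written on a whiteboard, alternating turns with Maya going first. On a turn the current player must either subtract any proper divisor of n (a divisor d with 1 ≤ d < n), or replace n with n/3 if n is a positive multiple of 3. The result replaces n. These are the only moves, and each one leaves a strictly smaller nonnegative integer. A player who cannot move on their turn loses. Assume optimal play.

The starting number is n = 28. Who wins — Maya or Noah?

Build the W/L table. Terminal = L. A non-terminal position is W if it has a move to some L; otherwise it is L.
n=0: no move → L
n=1: no move → L
n=2: can move to 1, which is L ⇒ W
n=3: can move to 1, which is L ⇒ W
n=4: moves to 2(W), 3(W); every one is W ⇒ L
n=5: can move to 4, which is L ⇒ W
n=6: can move to 4, which is L ⇒ W
n=7: the only move is to 6(W), a W ⇒ L
n=8: can move to 4, which is L ⇒ W
n=9: moves to 3(W), 6(W), 8(W); every one is W ⇒ L
n=10: can move to 9, which is L ⇒ W
n=11: the only move is to 10(W), a W ⇒ L
n=12: can move to 4, which is L ⇒ W
n=13: the only move is to 12(W), a W ⇒ L
n=14: can move to 7, which is L ⇒ W
n=15: moves to 5(W), 10(W), 12(W), 14(W); every one is W ⇒ L
n=16: can move to 15, which is L ⇒ W
n=17: the only move is to 16(W), a W ⇒ L
n=18: can move to 9, which is L ⇒ W
n=19: the only move is to 18(W), a W ⇒ L
n=20: can move to 15, which is L ⇒ W
n=21: can move to 7, which is L ⇒ W
n=22: can move to 11, which is L ⇒ W
n=23: the only move is to 22(W), a W ⇒ L
n=24: can move to 23, which is L ⇒ W
n=25: moves to 20(W), 24(W); every one is W ⇒ L
n=26: can move to 13, which is L ⇒ W
n=27: can move to 9, which is L ⇒ W
n=28: moves to 14(W), 21(W), 24(W), 26(W), 27(W); every one is W ⇒ L
The starting position 28 is L: whatever Maya does, the opponent receives a W position.

Noah wins.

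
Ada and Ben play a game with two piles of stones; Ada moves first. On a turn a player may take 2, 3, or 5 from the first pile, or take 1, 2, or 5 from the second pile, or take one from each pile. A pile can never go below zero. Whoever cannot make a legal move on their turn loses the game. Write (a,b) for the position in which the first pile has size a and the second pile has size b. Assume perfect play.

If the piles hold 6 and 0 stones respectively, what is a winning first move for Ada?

Move to (1,0).

Classify positions by backward induction: terminal positions (no move available) are L. From any other position, the mover wins iff some move reaches an L.
No move ever increases a pile, so every position that can arise here has a ≤ 6 and b ≤ 0; it is enough to label the cells with 0 ≤ a ≤ 6 and 0 ≤ b ≤ 0.
Every move lowers a or b (never raises either), so fill the grid row by row in increasing a, and left to right within a row: each cell's successors are then already labelled.
      b=0
a=0:    L
a=1:    L
a=2:    W
a=3:    W
a=4:    W
a=5:    W
a=6:    W
Cells with no legal move (terminal, hence L): (0,0), (1,0).
Every other cell has at least one move into one of the L cells above, so it is W.
From (6,0), the L positions reachable in one move are: (1,0).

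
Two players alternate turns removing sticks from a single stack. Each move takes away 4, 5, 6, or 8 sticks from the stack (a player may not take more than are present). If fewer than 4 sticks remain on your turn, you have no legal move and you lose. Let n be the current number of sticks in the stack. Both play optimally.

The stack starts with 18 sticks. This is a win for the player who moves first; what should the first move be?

Use the standard recursion: the mover loses at a terminal position; elsewhere, the mover wins exactly when some move hands the opponent an L position.
n=0: no move → L
n=1: no move → L
n=2: no move → L
n=3: no move → L
n=4: reaches L-position 0 → W
n=5: reaches L-position 1 → W
n=6: reaches L-position 2 → W
n=7: reaches L-position 3 → W
n=8: reaches L-position 3 → W
n=9: reaches L-position 3 → W
n=10: reaches L-position 2 → W
n=11: reaches L-position 3 → W
n=12: only reaches 8(W), 7(W), 6(W), 4(W), all W → L
n=13: only reaches 9(W), 8(W), 7(W), 5(W), all W → L
n=14: only reaches 10(W), 9(W), 8(W), 6(W), all W → L
n=15: only reaches 11(W), 10(W), 9(W), 7(W), all W → L
n=16: reaches L-position 12 → W
n=17: reaches L-position 13 → W
n=18: reaches L-position 14 → W
From 18, the L positions reachable in one move are: 14, 13, 12. Any move reaching one of these is winning.

Remove 4, leaving 14.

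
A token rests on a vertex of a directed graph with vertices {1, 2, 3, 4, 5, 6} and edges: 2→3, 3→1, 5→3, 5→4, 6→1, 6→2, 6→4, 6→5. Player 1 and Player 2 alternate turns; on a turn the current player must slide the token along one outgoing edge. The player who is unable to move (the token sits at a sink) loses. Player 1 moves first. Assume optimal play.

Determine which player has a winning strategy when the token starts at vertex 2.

Player 2 wins.

Classify positions by backward induction: terminal positions (no move available) are L. From any other position, the mover wins iff some move reaches an L.
Every edge goes from a vertex to one that appears earlier in the order 4, 1, 3, 5, 2, 6, so processing vertices in that order labels each vertex after all of its successors.
4: no outgoing edge → L
1: no outgoing edge → L
3: can move to 1, which is L ⇒ W
5: can move to 4, which is L ⇒ W
2: the only move is to 3(W), a W ⇒ L
6: can move to 2, which is L ⇒ W
The starting position 2 is L: whatever Player 1 does, the opponent receives a W position.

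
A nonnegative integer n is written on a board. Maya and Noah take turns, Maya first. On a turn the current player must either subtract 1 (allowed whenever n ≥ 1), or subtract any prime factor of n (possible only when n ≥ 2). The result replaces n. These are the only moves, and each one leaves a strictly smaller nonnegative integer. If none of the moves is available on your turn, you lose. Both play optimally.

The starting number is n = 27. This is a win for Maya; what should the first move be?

Move to 24.

Use the standard recursion: the mover loses at a terminal position; elsewhere, the mover wins exactly when some move hands the opponent an L position.
n=0: no move → L
n=1: →0(L), so W
n=2: →0(L), so W
n=3: →0(L), so W
n=4: →2(W), 3(W) — all W, so L
n=5: →0(L), so W
n=6: →4(L), so W
n=7: →0(L), so W
n=8: →6(W), 7(W) — all W, so L
n=9: →8(L), so W
n=10: →8(L), so W
n=11: →0(L), so W
n=12: →9(W), 10(W), 11(W) — all W, so L
n=13: →0(L), so W
n=14: →12(L), so W
n=15: →12(L), so W
n=16: →14(W), 15(W) — all W, so L
n=17: →0(L), so W
n=18: →16(L), so W
n=19: →0(L), so W
n=20: →15(W), 18(W), 19(W) — all W, so L
n=21: →20(L), so W
n=22: →20(L), so W
n=23: →0(L), so W
n=24: →21(W), 22(W), 23(W) — all W, so L
n=25: →20(L), so W
n=26: →24(L), so W
n=27: →24(L), so W
From 27, the L positions reachable in one move are: 24.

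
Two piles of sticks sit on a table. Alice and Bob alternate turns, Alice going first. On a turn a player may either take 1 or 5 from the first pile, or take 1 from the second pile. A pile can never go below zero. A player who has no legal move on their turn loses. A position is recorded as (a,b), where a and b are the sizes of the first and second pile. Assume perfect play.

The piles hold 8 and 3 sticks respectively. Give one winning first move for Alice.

Move to (7,3).

Build the W/L table. Terminal = L. A non-terminal position is W if it has a move to some L; otherwise it is L.
No move ever increases a pile, so every position that can arise here has a ≤ 8 and b ≤ 3; it is enough to label the cells with 0 ≤ a ≤ 8 and 0 ≤ b ≤ 3.
Every move lowers a or b (never raises either), so fill the grid row by row in increasing a, and left to right within a row: each cell's successors are then already labelled.
      b=0  b=1  b=2  b=3
a=0:    L    W    L    W
a=1:    W    L    W    L
a=2:    L    W    L    W
a=3:    W    L    W    L
a=4:    L    W    L    W
a=5:    W    L    W    L
a=6:    L    W    L    W
a=7:    W    L    W    L
a=8:    L    W    L    W
Cells with no legal move (terminal, hence L): (0,0).
The remaining L cells, each justified by listing all of its moves:
(0,2): L (sole option (0,1)(W) is W)
(1,1): L (options (0,1)(W), (1,0)(W) are all W)
(1,3): L (options (0,3)(W), (1,2)(W) are all W)
(2,0): L (sole option (1,0)(W) is W)
(2,2): L (options (1,2)(W), (2,1)(W) are all W)
(3,1): L (options (2,1)(W), (3,0)(W) are all W)
(3,3): L (options (2,3)(W), (3,2)(W) are all W)
(4,0): L (sole option (3,0)(W) is W)
(4,2): L (options (3,2)(W), (4,1)(W) are all W)
(5,1): L (options (4,1)(W), (0,1)(W), (5,0)(W) are all W)
(5,3): L (options (4,3)(W), (0,3)(W), (5,2)(W) are all W)
(6,0): L (options (5,0)(W), (1,0)(W) are all W)
(6,2): L (options (5,2)(W), (1,2)(W), (6,1)(W) are all W)
(7,1): L (options (6,1)(W), (2,1)(W), (7,0)(W) are all W)
(7,3): L (options (6,3)(W), (2,3)(W), (7,2)(W) are all W)
(8,0): L (options (7,0)(W), (3,0)(W) are all W)
(8,2): L (options (7,2)(W), (3,2)(W), (8,1)(W) are all W)
Every other cell has at least one move into one of the L cells above, so it is W.
From (8,3), the L positions reachable in one move are: (7,3), (3,3), (8,2). Any move reaching one of these is winning.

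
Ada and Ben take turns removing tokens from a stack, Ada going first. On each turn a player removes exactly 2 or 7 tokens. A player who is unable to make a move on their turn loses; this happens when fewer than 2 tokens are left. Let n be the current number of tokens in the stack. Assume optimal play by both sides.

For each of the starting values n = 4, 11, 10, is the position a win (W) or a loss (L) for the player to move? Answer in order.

4: L, 11: W, 10: L

Classify positions by backward induction: terminal positions (no move available) are L. From any other position, the mover wins iff some move reaches an L.
n=0: no move → L
n=1: no move → L
n=2: →0(L), so W
n=3: →1(L), so W
n=4: →2(W) only, which is W, so L
n=5: →3(W) only, which is W, so L
n=6: →4(L), so W
n=7: →5(L), so W
n=8: →1(L), so W
n=9: →7(W), 2(W) — all W, so L
n=10: →8(W), 3(W) — all W, so L
n=11: →9(L), so W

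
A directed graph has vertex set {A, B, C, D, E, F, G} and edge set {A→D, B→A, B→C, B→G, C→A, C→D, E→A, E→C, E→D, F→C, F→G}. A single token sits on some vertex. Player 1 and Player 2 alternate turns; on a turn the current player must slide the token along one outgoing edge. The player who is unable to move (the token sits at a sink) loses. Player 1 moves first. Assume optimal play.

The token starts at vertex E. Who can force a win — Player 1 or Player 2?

Positions with no move are L. A position that does have a move is losing for the player to move precisely when every available move leads to a winning position for the opponent. Fill in the labels:
Every edge goes from a vertex to one that appears earlier in the order G, D, A, C, E, B, F, so processing vertices in that order labels each vertex after all of its successors.
G: no outgoing edge → L
D: no outgoing edge → L
A: W (go to D, an L position)
C: W (go to D, an L position)
E: W (go to D, an L position)
B: W (go to G, an L position)
F: W (go to G, an L position)
From E Player 1 can move to D, reaching an L position.

Player 1 wins.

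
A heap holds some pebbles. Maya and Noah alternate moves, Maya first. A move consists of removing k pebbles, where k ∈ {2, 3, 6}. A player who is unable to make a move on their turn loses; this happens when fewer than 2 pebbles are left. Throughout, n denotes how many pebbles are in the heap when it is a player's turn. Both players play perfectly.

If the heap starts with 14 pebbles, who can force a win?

Noah wins.

Build the W/L table. Terminal = L. A non-terminal position is W if it has a move to some L; otherwise it is L.
n=0: no move → L
n=1: no move → L
n=2: →0(L), so W
n=3: →1(L), so W
n=4: →1(L), so W
n=5: →3(W), 2(W) — all W, so L
n=6: →0(L), so W
n=7: →5(L), so W
n=8: →5(L), so W
n=9: →7(W), 6(W), 3(W) — all W, so L
n=10: →8(W), 7(W), 4(W) — all W, so L
n=11: →9(L), so W
n=12: →10(L), so W
n=13: →10(L), so W
n=14: →12(W), 11(W), 8(W) — all W, so L
The starting position 14 is L: whatever Maya does, the opponent receives a W position.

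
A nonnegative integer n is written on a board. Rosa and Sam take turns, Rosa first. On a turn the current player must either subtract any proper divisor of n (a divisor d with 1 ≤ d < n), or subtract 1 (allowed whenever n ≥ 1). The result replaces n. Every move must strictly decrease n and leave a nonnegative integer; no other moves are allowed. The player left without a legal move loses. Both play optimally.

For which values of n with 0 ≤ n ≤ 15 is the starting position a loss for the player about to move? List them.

0, 2, 5, 7, 9, 11, 13, 15

Label each position W (a win for the player to move) or L (a loss). A position with no legal move is L; any other position is W exactly when some move reaches an L, and L when every move reaches a W.
n=0: no move → L
n=1: W (go to 0, an L position)
n=2: L (sole option 1(W) is W)
n=3: W (go to 2, an L position)
n=4: W (go to 2, an L position)
n=5: L (sole option 4(W) is W)
n=6: W (go to 5, an L position)
n=7: L (sole option 6(W) is W)
n=8: W (go to 7, an L position)
n=9: L (options 6(W), 8(W) are all W)
n=10: W (go to 5, an L position)
n=11: L (sole option 10(W) is W)
n=12: W (go to 9, an L position)
n=13: L (sole option 12(W) is W)
n=14: W (go to 7, an L position)
n=15: L (options 10(W), 12(W), 14(W) are all W)
The losing starting values of n are exactly the entries labelled L in this table (8 of them).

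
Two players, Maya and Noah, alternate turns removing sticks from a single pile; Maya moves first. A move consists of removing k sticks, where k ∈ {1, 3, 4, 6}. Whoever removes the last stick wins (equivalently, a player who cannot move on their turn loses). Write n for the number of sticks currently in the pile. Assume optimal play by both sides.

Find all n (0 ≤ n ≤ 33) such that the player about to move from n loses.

0, 2, 7, 9, 14, 16, 21, 23, 28, 30

Build the W/L table. Terminal = L. A non-terminal position is W if it has a move to some L; otherwise it is L.
n=0: no move → L
n=1: reaches L-position 0 → W
n=2: only reaches 1(W), which is W → L
n=3: reaches L-position 2 → W
n=4: reaches L-position 0 → W
n=5: reaches L-position 2 → W
n=6: reaches L-position 2 → W
n=7: only reaches 6(W), 4(W), 3(W), 1(W), all W → L
n=8: reaches L-position 7 → W
n=9: only reaches 8(W), 6(W), 5(W), 3(W), all W → L
n=10: reaches L-position 9 → W
n=11: reaches L-position 7 → W
n=12: reaches L-position 9 → W
n=13: reaches L-position 9 → W
n=14: only reaches 13(W), 11(W), 10(W), 8(W), all W → L
n=15: reaches L-position 14 → W
n=16: only reaches 15(W), 13(W), 12(W), 10(W), all W → L
n=17: reaches L-position 16 → W
n=18: reaches L-position 14 → W
n=19: reaches L-position 16 → W
n=20: reaches L-position 16 → W
n=21: only reaches 20(W), 18(W), 17(W), 15(W), all W → L
n=22: reaches L-position 21 → W
n=23: only reaches 22(W), 20(W), 19(W), 17(W), all W → L
n=24: reaches L-position 23 → W
n=25: reaches L-position 21 → W
n=26: reaches L-position 23 → W
n=27: reaches L-position 23 → W
n=28: only reaches 27(W), 25(W), 24(W), 22(W), all W → L
n=29: reaches L-position 28 → W
n=30: only reaches 29(W), 27(W), 26(W), 24(W), all W → L
n=31: reaches L-position 30 → W
n=32: reaches L-position 28 → W
n=33: reaches L-position 30 → W
Reading off the rows marked L gives the requested list; there are 10 such values of n.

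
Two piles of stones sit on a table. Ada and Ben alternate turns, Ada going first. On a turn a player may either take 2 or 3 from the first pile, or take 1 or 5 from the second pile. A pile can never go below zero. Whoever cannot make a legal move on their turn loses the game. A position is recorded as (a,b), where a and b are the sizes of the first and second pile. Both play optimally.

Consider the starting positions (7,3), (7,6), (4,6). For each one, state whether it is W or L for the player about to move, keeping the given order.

(7,3): L, (7,6): W, (4,6): W

Compute win/loss labels from the base case upward. A position with no move is L. Any other position is W if it can reach an L in one move, else L.
No move ever increases a pile, so every position that can arise here has a ≤ 7 and b ≤ 6; it is enough to label the cells with 0 ≤ a ≤ 7 and 0 ≤ b ≤ 6.
Every move lowers a or b (never raises either), so fill the grid row by row in increasing a, and left to right within a row: each cell's successors are then already labelled.
      b=0  b=1  b=2  b=3  b=4  b=5  b=6
a=0:    L    W    L    W    L    W    L
a=1:    L    W    L    W    L    W    L
a=2:    W    L    W    L    W    L    W
a=3:    W    L    W    L    W    L    W
a=4:    W    W    W    W    W    W    W
a=5:    L    W    L    W    L    W    L
a=6:    L    W    L    W    L    W    L
a=7:    W    L    W    L    W    L    W
Cells with no legal move (terminal, hence L): (0,0), (1,0).
The remaining L cells, each justified by listing all of its moves:
(0,2): →(0,1)(W) only, which is W, so L
(0,4): →(0,3)(W) only, which is W, so L
(0,6): →(0,5)(W), (0,1)(W) — all W, so L
(1,2): →(1,1)(W) only, which is W, so L
(1,4): →(1,3)(W) only, which is W, so L
(1,6): →(1,5)(W), (1,1)(W) — all W, so L
(2,1): →(0,1)(W), (2,0)(W) — all W, so L
(2,3): →(0,3)(W), (2,2)(W) — all W, so L
(2,5): →(0,5)(W), (2,4)(W), (2,0)(W) — all W, so L
(3,1): →(1,1)(W), (0,1)(W), (3,0)(W) — all W, so L
(3,3): →(1,3)(W), (0,3)(W), (3,2)(W) — all W, so L
(3,5): →(1,5)(W), (0,5)(W), (3,4)(W), (3,0)(W) — all W, so L
(5,0): →(3,0)(W), (2,0)(W) — all W, so L
(5,2): →(3,2)(W), (2,2)(W), (5,1)(W) — all W, so L
(5,4): →(3,4)(W), (2,4)(W), (5,3)(W) — all W, so L
(5,6): →(3,6)(W), (2,6)(W), (5,5)(W), (5,1)(W) — all W, so L
(6,0): →(4,0)(W), (3,0)(W) — all W, so L
(6,2): →(4,2)(W), (3,2)(W), (6,1)(W) — all W, so L
(6,4): →(4,4)(W), (3,4)(W), (6,3)(W) — all W, so L
(6,6): →(4,6)(W), (3,6)(W), (6,5)(W), (6,1)(W) — all W, so L
(7,1): →(5,1)(W), (4,1)(W), (7,0)(W) — all W, so L
(7,3): →(5,3)(W), (4,3)(W), (7,2)(W) — all W, so L
(7,5): →(5,5)(W), (4,5)(W), (7,4)(W), (7,0)(W) — all W, so L
Every other cell has at least one move into one of the L cells above, so it is W.
(7,3): one of the L cells justified above, so L
(7,6): the move to (5,6) reaches an L cell, so W
(4,6): the move to (1,6) reaches an L cell, so W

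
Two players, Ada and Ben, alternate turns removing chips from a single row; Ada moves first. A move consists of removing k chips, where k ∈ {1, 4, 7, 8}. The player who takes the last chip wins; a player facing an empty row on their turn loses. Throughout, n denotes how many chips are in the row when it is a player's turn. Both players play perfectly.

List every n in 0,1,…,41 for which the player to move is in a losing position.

0, 2, 5, 11, 14, 16, 25, 27, 30, 36, 39, 41

Work bottom-up. With no move the player to move loses. Otherwise the position is W if at least one move leads to an L position for the opponent, and L if every move leads to a W.
n=0: no move → L
n=1: →0(L), so W
n=2: →1(W) only, which is W, so L
n=3: →2(L), so W
n=4: →0(L), so W
n=5: →4(W), 1(W) — all W, so L
n=6: →5(L), so W
n=7: →0(L), so W
n=8: →0(L), so W
n=9: →5(L), so W
n=10: →2(L), so W
n=11: →10(W), 7(W), 4(W), 3(W) — all W, so L
n=12: →11(L), so W
n=13: →5(L), so W
n=14: →13(W), 10(W), 7(W), 6(W) — all W, so L
n=15: →14(L), so W
n=16: →15(W), 12(W), 9(W), 8(W) — all W, so L
n=17: →16(L), so W
n=18: →14(L), so W
n=19: →11(L), so W
n=20: →16(L), so W
n=21: →14(L), so W
n=22: →14(L), so W
n=23: →16(L), so W
n=24: →16(L), so W
n=25: →24(W), 21(W), 18(W), 17(W) — all W, so L
n=26: →25(L), so W
n=27: →26(W), 23(W), 20(W), 19(W) — all W, so L
n=28: →27(L), so W
n=29: →25(L), so W
n=30: →29(W), 26(W), 23(W), 22(W) — all W, so L
n=31: →30(L), so W
n=32: →25(L), so W
n=33: →25(L), so W
n=34: →30(L), so W
n=35: →27(L), so W
n=36: →35(W), 32(W), 29(W), 28(W) — all W, so L
n=37: →36(L), so W
n=38: →30(L), so W
n=39: →38(W), 35(W), 32(W), 31(W) — all W, so L
n=40: →39(L), so W
n=41: →40(W), 37(W), 34(W), 33(W) — all W, so L
The losing starting values of n are exactly the entries labelled L in this table (12 of them).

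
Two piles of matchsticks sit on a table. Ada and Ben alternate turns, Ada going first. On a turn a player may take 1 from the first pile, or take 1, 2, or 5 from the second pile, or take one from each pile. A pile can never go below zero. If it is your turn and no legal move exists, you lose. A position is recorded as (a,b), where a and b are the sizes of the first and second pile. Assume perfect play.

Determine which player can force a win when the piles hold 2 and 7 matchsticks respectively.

Compute win/loss labels from the base case upward. A position with no move is L. Any other position is W if it can reach an L in one move, else L.
No move ever increases a pile, so every position that can arise here has a ≤ 2 and b ≤ 7; it is enough to label the cells with 0 ≤ a ≤ 2 and 0 ≤ b ≤ 7.
Every move lowers a or b (never raises either), so fill the grid row by row in increasing a, and left to right within a row: each cell's successors are then already labelled.
      b=0  b=1  b=2  b=3  b=4  b=5  b=6  b=7
a=0:    L    W    W    L    W    W    L    W
a=1:    W    W    L    W    W    L    W    W
a=2:    L    W    W    W    L    W    W    L
Cells with no legal move (terminal, hence L): (0,0).
The remaining L cells, each justified by listing all of its moves:
(0,3): only reaches (0,2)(W), (0,1)(W), all W → L
(0,6): only reaches (0,5)(W), (0,4)(W), (0,1)(W), all W → L
(1,2): only reaches (0,2)(W), (1,1)(W), (1,0)(W), (0,1)(W), all W → L
(1,5): only reaches (0,5)(W), (1,4)(W), (1,3)(W), (1,0)(W), (0,4)(W), all W → L
(2,0): only reaches (1,0)(W), which is W → L
(2,4): only reaches (1,4)(W), (2,3)(W), (2,2)(W), (1,3)(W), all W → L
(2,7): only reaches (1,7)(W), (2,6)(W), (2,5)(W), (2,2)(W), (1,6)(W), all W → L
Every other cell has at least one move into one of the L cells above, so it is W.
The starting position (2,7) is L: whatever Ada does, the opponent receives a W position.

Ben wins.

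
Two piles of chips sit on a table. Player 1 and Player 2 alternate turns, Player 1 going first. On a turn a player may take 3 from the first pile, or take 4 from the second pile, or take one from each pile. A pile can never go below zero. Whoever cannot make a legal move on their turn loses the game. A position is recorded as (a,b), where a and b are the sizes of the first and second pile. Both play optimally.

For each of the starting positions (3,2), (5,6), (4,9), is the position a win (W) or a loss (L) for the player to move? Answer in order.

(3,2): W, (5,6): L, (4,9): L

Classify positions by backward induction: terminal positions (no move available) are L. From any other position, the mover wins iff some move reaches an L.
No move ever increases a pile, so every position that can arise here has a ≤ 5 and b ≤ 9; it is enough to label the cells with 0 ≤ a ≤ 5 and 0 ≤ b ≤ 9.
Every move lowers a or b (never raises either), so fill the grid row by row in increasing a, and left to right within a row: each cell's successors are then already labelled.
      b=0  b=1  b=2  b=3  b=4  b=5  b=6  b=7  b=8  b=9
a=0:    L    L    L    L    W    W    W    W    L    L
a=1:    L    W    W    W    W    L    L    L    L    W
a=2:    L    W    L    L    W    L    W    W    W    W
a=3:    W    W    W    W    W    L    W    L    W    W
a=4:    W    L    L    L    L    W    W    W    W    L
a=5:    W    L    W    W    W    W    L    L    L    L
Cells with no legal move (terminal, hence L): (0,0), (0,1), (0,2), (0,3), (1,0), (2,0).
The remaining L cells, each justified by listing all of its moves:
(0,8): only reaches (0,4)(W), which is W → L
(0,9): only reaches (0,5)(W), which is W → L
(1,5): only reaches (1,1)(W), (0,4)(W), all W → L
(1,6): only reaches (1,2)(W), (0,5)(W), all W → L
(1,7): only reaches (1,3)(W), (0,6)(W), all W → L
(1,8): only reaches (1,4)(W), (0,7)(W), all W → L
(2,2): only reaches (1,1)(W), which is W → L
(2,3): only reaches (1,2)(W), which is W → L
(2,5): only reaches (2,1)(W), (1,4)(W), all W → L
(3,5): only reaches (0,5)(W), (3,1)(W), (2,4)(W), all W → L
(3,7): only reaches (0,7)(W), (3,3)(W), (2,6)(W), all W → L
(4,1): only reaches (1,1)(W), (3,0)(W), all W → L
(4,2): only reaches (1,2)(W), (3,1)(W), all W → L
(4,3): only reaches (1,3)(W), (3,2)(W), all W → L
(4,4): only reaches (1,4)(W), (4,0)(W), (3,3)(W), all W → L
(4,9): only reaches (1,9)(W), (4,5)(W), (3,8)(W), all W → L
(5,1): only reaches (2,1)(W), (4,0)(W), all W → L
(5,6): only reaches (2,6)(W), (5,2)(W), (4,5)(W), all W → L
(5,7): only reaches (2,7)(W), (5,3)(W), (4,6)(W), all W → L
(5,8): only reaches (2,8)(W), (5,4)(W), (4,7)(W), all W → L
(5,9): only reaches (2,9)(W), (5,5)(W), (4,8)(W), all W → L
Every other cell has at least one move into one of the L cells above, so it is W.
(3,2): the move to (0,2) reaches an L cell, so W
(5,6): one of the L cells justified above, so L
(4,9): one of the L cells justified above, so L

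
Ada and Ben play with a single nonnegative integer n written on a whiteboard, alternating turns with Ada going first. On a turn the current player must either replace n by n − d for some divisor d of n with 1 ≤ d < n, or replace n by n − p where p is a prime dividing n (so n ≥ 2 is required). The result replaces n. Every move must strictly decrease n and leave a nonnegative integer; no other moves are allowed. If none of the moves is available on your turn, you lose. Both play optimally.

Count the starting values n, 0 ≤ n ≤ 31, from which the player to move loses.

Classify positions by backward induction: terminal positions (no move available) are L. From any other position, the mover wins iff some move reaches an L.
n=0: no move → L
n=1: no move → L
n=2: can move to 0, which is L ⇒ W
n=3: can move to 0, which is L ⇒ W
n=4: moves to 2(W), 3(W); every one is W ⇒ L
n=5: can move to 0, which is L ⇒ W
n=6: can move to 4, which is L ⇒ W
n=7: can move to 0, which is L ⇒ W
n=8: can move to 4, which is L ⇒ W
n=9: moves to 6(W), 8(W); every one is W ⇒ L
n=10: can move to 9, which is L ⇒ W
n=11: can move to 0, which is L ⇒ W
n=12: can move to 9, which is L ⇒ W
n=13: can move to 0, which is L ⇒ W
n=14: moves to 7(W), 12(W), 13(W); every one is W ⇒ L
n=15: can move to 14, which is L ⇒ W
n=16: can move to 14, which is L ⇒ W
n=17: can move to 0, which is L ⇒ W
n=18: can move to 9, which is L ⇒ W
n=19: can move to 0, which is L ⇒ W
n=20: moves to 10(W), 15(W), 16(W), 18(W), 19(W); every one is W ⇒ L
n=21: can move to 14, which is L ⇒ W
n=22: can move to 20, which is L ⇒ W
n=23: can move to 0, which is L ⇒ W
n=24: can move to 20, which is L ⇒ W
n=25: can move to 20, which is L ⇒ W
n=26: moves to 13(W), 24(W), 25(W); every one is W ⇒ L
n=27: can move to 26, which is L ⇒ W
n=28: can move to 14, which is L ⇒ W
n=29: can move to 0, which is L ⇒ W
n=30: can move to 20, which is L ⇒ W
n=31: can move to 0, which is L ⇒ W
L entries with 0 ≤ n ≤ 31: n = 0, 1, 4, 9, 14, 20, 26; that makes 7.

7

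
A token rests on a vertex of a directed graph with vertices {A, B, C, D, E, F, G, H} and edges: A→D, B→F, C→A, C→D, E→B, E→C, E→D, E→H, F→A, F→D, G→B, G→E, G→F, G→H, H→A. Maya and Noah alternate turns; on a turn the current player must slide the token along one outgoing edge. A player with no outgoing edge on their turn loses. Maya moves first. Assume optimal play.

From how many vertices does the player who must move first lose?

3

Use the standard recursion: the mover loses at a terminal position; elsewhere, the mover wins exactly when some move hands the opponent an L position.
Every edge goes from a vertex to one that appears earlier in the order D, A, F, C, B, H, E, G, so processing vertices in that order labels each vertex after all of its successors.
D: no outgoing edge → L
A: can move to D, which is L ⇒ W
F: can move to D, which is L ⇒ W
C: can move to D, which is L ⇒ W
B: the only move is to F(W), a W ⇒ L
H: the only move is to A(W), a W ⇒ L
E: can move to H, which is L ⇒ W
G: can move to H, which is L ⇒ W
The L vertices are B, D, H; that is 3 in all.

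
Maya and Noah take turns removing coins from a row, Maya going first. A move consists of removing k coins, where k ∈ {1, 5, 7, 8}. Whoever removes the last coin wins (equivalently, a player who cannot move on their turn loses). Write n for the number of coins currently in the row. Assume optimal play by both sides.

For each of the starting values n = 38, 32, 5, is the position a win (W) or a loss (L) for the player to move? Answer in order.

38: W, 32: L, 5: W

Work bottom-up. With no move the player to move loses. Otherwise the position is W if at least one move leads to an L position for the opponent, and L if every move leads to a W.
n=0: no move → L
n=1: can move to 0, which is L ⇒ W
n=2: the only move is to 1(W), a W ⇒ L
n=3: can move to 2, which is L ⇒ W
n=4: the only move is to 3(W), a W ⇒ L
n=5: can move to 4, which is L ⇒ W
n=6: moves to 5(W), 1(W); every one is W ⇒ L
n=7: can move to 6, which is L ⇒ W
n=8: can move to 0, which is L ⇒ W
n=9: can move to 4, which is L ⇒ W
n=10: can move to 2, which is L ⇒ W
n=11: can move to 6, which is L ⇒ W
n=12: can move to 4, which is L ⇒ W
n=13: can move to 6, which is L ⇒ W
n=14: can move to 6, which is L ⇒ W
n=15: moves to 14(W), 10(W), 8(W), 7(W); every one is W ⇒ L
n=16: can move to 15, which is L ⇒ W
n=17: moves to 16(W), 12(W), 10(W), 9(W); every one is W ⇒ L
n=18: can move to 17, which is L ⇒ W
n=19: moves to 18(W), 14(W), 12(W), 11(W); every one is W ⇒ L
n=20: can move to 19, which is L ⇒ W
n=21: moves to 20(W), 16(W), 14(W), 13(W); every one is W ⇒ L
n=22: can move to 21, which is L ⇒ W
n=23: can move to 15, which is L ⇒ W
n=24: can move to 19, which is L ⇒ W
n=25: can move to 17, which is L ⇒ W
n=26: can move to 21, which is L ⇒ W
n=27: can move to 19, which is L ⇒ W
n=28: can move to 21, which is L ⇒ W
n=29: can move to 21, which is L ⇒ W
n=30: moves to 29(W), 25(W), 23(W), 22(W); every one is W ⇒ L
n=31: can move to 30, which is L ⇒ W
n=32: moves to 31(W), 27(W), 25(W), 24(W); every one is W ⇒ L
n=33: can move to 32, which is L ⇒ W
n=34: moves to 33(W), 29(W), 27(W), 26(W); every one is W ⇒ L
n=35: can move to 34, which is L ⇒ W
n=36: moves to 35(W), 31(W), 29(W), 28(W); every one is W ⇒ L
n=37: can move to 36, which is L ⇒ W
n=38: can move to 30, which is L ⇒ W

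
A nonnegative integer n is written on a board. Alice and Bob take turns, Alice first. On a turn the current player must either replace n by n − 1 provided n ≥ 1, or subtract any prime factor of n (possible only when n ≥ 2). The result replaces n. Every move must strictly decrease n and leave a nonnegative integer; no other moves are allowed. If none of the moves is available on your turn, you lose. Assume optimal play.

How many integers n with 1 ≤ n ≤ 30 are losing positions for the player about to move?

7

Work bottom-up. With no move the player to move loses. Otherwise the position is W if at least one move leads to an L position for the opponent, and L if every move leads to a W.
n=0: no move → L
n=1: reaches L-position 0 → W
n=2: reaches L-position 0 → W
n=3: reaches L-position 0 → W
n=4: only reaches 2(W), 3(W), all W → L
n=5: reaches L-position 0 → W
n=6: reaches L-position 4 → W
n=7: reaches L-position 0 → W
n=8: only reaches 6(W), 7(W), all W → L
n=9: reaches L-position 8 → W
n=10: reaches L-position 8 → W
n=11: reaches L-position 0 → W
n=12: only reaches 9(W), 10(W), 11(W), all W → L
n=13: reaches L-position 0 → W
n=14: reaches L-position 12 → W
n=15: reaches L-position 12 → W
n=16: only reaches 14(W), 15(W), all W → L
n=17: reaches L-position 0 → W
n=18: reaches L-position 16 → W
n=19: reaches L-position 0 → W
n=20: only reaches 15(W), 18(W), 19(W), all W → L
n=21: reaches L-position 20 → W
n=22: reaches L-position 20 → W
n=23: reaches L-position 0 → W
n=24: only reaches 21(W), 22(W), 23(W), all W → L
n=25: reaches L-position 20 → W
n=26: reaches L-position 24 → W
n=27: reaches L-position 24 → W
n=28: only reaches 21(W), 26(W), 27(W), all W → L
n=29: reaches L-position 0 → W
n=30: reaches L-position 28 → W
L entries with 1 ≤ n ≤ 30 (n=0 is outside the asked range and is not counted): n = 4, 8, 12, 16, 20, 24, 28; that makes 7.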